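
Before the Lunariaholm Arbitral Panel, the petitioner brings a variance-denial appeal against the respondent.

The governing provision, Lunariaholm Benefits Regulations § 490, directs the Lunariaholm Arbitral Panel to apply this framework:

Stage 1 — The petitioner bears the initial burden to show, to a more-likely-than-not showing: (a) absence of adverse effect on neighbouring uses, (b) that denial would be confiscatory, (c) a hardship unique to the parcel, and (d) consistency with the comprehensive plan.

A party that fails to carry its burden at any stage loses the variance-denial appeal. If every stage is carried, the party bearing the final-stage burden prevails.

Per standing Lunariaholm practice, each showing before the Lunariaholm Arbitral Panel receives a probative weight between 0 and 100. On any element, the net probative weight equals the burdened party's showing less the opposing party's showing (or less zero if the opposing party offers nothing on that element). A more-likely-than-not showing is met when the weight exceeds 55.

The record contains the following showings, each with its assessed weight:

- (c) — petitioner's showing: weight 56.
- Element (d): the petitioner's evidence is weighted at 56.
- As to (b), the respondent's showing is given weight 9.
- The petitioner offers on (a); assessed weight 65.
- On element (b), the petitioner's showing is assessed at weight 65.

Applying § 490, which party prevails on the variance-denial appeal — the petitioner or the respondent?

Stage 1 — burden on petitioner; standard: a more-likely-than-not showing (weight exceeds 55).
    (a): 65 > 55 [met]
    (b): 65 − 9 = 56 > 55 [met]
    (c): 56 > 55 [met]
    (d): 56 > 55 [met]
  All elements met at the final stage.
All stages carried — the petitioner prevails.

petitioner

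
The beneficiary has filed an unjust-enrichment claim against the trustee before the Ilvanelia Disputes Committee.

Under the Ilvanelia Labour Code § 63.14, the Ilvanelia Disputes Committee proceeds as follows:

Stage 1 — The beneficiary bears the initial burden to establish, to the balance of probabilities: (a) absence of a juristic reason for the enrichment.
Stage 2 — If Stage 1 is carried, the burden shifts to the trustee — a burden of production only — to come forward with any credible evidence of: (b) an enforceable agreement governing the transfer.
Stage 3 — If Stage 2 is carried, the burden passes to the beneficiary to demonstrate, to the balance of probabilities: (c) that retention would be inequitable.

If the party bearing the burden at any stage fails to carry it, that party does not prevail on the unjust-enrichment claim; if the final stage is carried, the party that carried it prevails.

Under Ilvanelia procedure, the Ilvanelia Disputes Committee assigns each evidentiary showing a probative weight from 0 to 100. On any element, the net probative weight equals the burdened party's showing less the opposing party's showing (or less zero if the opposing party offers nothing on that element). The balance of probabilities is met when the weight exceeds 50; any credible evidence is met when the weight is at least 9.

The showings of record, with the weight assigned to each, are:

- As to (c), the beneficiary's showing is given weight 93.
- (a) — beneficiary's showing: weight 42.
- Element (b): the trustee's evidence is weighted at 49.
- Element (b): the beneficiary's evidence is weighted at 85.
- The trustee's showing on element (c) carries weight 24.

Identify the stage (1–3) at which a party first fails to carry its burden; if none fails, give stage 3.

stage 1

At Stage 1 the beneficiary must meet the balance of probabilities (weight exceeds 50): on (a) the weight is 42, ≤ 50, so (a) does not meet the standard.
  The beneficiary does not carry Stage 1.
So the trustee prevails.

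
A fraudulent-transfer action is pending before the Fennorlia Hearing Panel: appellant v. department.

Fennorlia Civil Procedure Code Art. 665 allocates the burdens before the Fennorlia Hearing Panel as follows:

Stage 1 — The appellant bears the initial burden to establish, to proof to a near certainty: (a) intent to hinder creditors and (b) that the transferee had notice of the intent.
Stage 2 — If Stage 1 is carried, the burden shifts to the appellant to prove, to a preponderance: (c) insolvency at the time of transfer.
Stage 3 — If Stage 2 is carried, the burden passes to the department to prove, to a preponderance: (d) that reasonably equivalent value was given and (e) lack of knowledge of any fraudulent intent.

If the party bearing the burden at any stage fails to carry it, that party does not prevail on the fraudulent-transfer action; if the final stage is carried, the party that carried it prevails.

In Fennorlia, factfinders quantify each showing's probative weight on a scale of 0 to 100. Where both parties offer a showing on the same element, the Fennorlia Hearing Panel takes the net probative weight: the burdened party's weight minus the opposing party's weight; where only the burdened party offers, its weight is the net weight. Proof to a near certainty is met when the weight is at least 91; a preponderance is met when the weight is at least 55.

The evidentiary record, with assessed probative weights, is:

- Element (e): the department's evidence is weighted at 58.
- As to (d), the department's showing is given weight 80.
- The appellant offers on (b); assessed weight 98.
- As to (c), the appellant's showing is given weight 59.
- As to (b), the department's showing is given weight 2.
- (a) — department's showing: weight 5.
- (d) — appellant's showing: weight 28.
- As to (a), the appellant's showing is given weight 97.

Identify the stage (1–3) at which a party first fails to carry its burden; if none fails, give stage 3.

stage 3

At Stage 1 the appellant must meet proof to a near certainty (weight is at least 91): on (a) the weight is 97 less the opposing 5 gives net 92, ≥ 91, so (a) meets the standard; on (b) the weight is 98 less the opposing 2 gives net 96, ≥ 91, so (b) meets the standard.
  Stage 1 is satisfied; the appellant continues to bear the burden.
At Stage 2 the appellant must meet a preponderance (weight is at least 55): on (c) the weight is 59, which does reach 55, so (c) meets the standard.
  All elements met. The burden passes to the department.
At Stage 3 the department must meet a preponderance (weight is at least 55): on (d) the weight is 80 less the opposing 28 gives net 52, which does not reach 55, so (d) does not meet the standard; on (e) the weight is 58, ≥ 55, so (e) meets the standard.
  Not every element is met, so the department fails to carry Stage 3.
So the appellant prevails.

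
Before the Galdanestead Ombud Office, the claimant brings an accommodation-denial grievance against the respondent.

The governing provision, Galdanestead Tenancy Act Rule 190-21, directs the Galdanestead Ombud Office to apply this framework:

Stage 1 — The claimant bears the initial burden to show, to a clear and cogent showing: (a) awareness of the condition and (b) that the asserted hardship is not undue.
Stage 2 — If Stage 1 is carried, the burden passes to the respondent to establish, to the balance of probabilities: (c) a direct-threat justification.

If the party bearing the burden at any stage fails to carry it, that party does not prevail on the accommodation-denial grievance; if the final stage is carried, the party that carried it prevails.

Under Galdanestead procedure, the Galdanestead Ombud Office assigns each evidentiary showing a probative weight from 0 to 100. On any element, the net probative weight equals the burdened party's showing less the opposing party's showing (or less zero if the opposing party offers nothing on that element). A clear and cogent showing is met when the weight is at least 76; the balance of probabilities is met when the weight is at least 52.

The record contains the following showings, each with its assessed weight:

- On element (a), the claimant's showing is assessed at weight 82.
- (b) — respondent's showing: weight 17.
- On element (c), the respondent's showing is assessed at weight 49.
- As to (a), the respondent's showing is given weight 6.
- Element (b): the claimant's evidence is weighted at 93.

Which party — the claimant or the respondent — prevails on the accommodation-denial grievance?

Stage 1 (claimant, a clear and cogent showing, weight is at least 76): (a) net 82−6=76 ≥ 76 — meets; (b) net 93−17=76 ≥ 76 — meets.
  The claimant carries Stage 1; the respondent now bears the burden.
Stage 2 (respondent, the balance of probabilities, weight is at least 52): (c) 49 < 52 — fails.
  Stage 2 not carried; the respondent fails its burden.
The claimant prevails.

claimant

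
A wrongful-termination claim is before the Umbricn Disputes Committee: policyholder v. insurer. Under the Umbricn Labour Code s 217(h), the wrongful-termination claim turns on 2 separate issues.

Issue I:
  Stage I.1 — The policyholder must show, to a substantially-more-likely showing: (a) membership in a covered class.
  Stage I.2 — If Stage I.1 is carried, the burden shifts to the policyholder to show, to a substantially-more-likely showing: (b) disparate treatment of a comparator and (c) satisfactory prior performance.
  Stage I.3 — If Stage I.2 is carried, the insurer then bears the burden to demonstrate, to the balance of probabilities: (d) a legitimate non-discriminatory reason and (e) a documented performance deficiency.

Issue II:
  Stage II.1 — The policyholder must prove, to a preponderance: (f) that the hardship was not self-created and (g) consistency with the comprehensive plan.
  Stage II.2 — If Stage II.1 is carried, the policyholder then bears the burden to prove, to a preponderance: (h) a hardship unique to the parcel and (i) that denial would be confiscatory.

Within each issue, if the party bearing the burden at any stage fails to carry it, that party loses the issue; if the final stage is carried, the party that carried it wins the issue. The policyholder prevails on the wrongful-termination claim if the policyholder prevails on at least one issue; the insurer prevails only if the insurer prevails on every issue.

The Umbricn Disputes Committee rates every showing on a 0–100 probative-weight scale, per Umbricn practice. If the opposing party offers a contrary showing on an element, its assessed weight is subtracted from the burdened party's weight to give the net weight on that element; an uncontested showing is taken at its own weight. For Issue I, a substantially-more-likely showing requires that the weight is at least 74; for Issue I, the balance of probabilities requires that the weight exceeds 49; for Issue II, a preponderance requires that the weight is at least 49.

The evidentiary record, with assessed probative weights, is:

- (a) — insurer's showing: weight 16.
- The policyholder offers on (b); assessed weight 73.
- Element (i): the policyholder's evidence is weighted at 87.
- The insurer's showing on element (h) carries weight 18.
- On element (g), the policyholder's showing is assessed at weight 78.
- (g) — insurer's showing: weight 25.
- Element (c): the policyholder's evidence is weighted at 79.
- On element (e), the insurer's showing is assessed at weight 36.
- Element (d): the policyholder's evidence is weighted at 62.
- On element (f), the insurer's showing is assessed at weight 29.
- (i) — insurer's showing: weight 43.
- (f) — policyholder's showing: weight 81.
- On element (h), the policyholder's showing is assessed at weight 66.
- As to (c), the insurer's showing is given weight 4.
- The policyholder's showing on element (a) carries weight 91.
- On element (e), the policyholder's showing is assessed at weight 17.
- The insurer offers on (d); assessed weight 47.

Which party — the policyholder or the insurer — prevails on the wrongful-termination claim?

insurer

— Issue I —
Stage I.1 — burden on policyholder; standard: a substantially-more-likely showing (weight is at least 74).
    (a): 91 − 16 = 75 ≥ 74 [met]
  Stage I.1 is satisfied; the policyholder continues to bear the burden.
Stage I.2 — burden on policyholder; standard: a substantially-more-likely showing (weight is at least 74).
    (b): 73 < 74 [not met]
    (c): 79 − 4 = 75 ≥ 74 [met]
  The policyholder does not carry Stage I.2.
So the insurer prevails on this issue.
— Issue II —
Stage II.1 (policyholder, a preponderance, weight is at least 49): (f) net 81−29=52 ≥ 49 — meets; (g) net 78−25=53 ≥ 49 — meets.
  Stage II.1 is satisfied; the policyholder continues to bear the burden.
Stage II.2 (policyholder, a preponderance, weight is at least 49): (h) net 66−18=48 < 49 — fails; (i) net 87−43=44 < 49 — fails.
  Not every element is met, so the policyholder fails to carry Stage II.2.
The analysis ends at Stage II.2; the insurer prevails on this issue.
Per-issue: Issue I → insurer; Issue II → insurer. The policyholder must prevail on at least one issue; overall, the insurer prevails.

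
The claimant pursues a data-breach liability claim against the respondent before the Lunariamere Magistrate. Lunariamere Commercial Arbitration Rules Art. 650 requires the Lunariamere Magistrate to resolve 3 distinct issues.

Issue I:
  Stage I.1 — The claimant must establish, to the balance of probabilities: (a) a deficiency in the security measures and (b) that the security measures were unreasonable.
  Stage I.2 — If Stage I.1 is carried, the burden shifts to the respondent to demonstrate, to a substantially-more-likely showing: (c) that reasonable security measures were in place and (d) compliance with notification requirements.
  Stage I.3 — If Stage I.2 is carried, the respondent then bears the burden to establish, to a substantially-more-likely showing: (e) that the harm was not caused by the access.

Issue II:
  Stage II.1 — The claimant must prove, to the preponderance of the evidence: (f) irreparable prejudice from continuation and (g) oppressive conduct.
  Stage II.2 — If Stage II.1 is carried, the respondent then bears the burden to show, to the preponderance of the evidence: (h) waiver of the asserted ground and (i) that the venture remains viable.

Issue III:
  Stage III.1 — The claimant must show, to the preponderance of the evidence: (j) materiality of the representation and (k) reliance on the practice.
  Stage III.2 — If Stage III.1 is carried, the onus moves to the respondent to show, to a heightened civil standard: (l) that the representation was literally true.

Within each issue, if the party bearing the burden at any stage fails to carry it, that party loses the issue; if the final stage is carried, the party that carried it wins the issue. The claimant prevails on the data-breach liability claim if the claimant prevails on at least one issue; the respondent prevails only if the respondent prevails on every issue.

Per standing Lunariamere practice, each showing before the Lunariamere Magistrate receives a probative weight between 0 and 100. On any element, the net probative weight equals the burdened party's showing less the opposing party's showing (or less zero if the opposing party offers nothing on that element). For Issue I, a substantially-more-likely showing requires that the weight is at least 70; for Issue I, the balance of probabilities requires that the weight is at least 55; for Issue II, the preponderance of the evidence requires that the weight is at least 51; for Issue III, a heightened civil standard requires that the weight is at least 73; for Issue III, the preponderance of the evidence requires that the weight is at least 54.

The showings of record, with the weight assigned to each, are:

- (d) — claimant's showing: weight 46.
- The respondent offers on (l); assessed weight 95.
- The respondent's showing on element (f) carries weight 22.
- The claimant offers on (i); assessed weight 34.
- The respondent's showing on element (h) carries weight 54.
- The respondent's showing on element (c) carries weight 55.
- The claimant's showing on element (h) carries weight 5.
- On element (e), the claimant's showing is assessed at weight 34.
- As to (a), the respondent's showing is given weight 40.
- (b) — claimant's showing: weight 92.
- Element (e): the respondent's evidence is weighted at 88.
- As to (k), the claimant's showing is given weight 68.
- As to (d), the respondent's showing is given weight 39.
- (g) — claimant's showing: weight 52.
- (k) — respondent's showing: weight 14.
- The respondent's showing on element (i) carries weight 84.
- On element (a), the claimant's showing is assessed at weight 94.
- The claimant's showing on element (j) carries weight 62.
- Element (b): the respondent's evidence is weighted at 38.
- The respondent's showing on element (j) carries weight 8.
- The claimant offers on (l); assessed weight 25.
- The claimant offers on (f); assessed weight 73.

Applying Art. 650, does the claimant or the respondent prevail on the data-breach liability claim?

— Issue I —
Stage I.1 (claimant, the balance of probabilities, weight is at least 55): (a) net 94−40=54 < 55 — fails; (b) net 92−38=54 < 55 — fails.
  Stage I.1 not carried; the claimant fails its burden.
The respondent prevails on this issue.
— Issue II —
Stage II.1 — burden on claimant; standard: the preponderance of the evidence (weight is at least 51).
    (f): 73 − 22 = 51 ≥ 51 [met]
    (g): 52 ≥ 51 [met]
  The claimant carries Stage II.1; the respondent now bears the burden.
Stage II.2 — burden on respondent; standard: the preponderance of the evidence (weight is at least 51).
    (h): 54 − 5 = 49 < 51 [not met]
    (i): 84 − 34 = 50 < 51 [not met]
  Not every element is met, so the respondent fails to carry Stage II.2.
So the claimant prevails on this issue.
— Issue III —
Stage III.1 (claimant, the preponderance of the evidence, weight is at least 54): (j) net 62−8=54 ≥ 54 — meets; (k) net 68−14=54 ≥ 54 — meets.
  Stage III.1 is satisfied; the onus moves to the respondent.
Stage III.2 (respondent, a heightened civil standard, weight is at least 73): (l) net 95−25=70 < 73 — fails.
  Stage III.2 not carried; the respondent fails its burden.
So the claimant prevails on this issue.
Per-issue: Issue I → respondent; Issue II → claimant; Issue III → claimant. The claimant must prevail on at least one issue; overall, the claimant prevails.

claimant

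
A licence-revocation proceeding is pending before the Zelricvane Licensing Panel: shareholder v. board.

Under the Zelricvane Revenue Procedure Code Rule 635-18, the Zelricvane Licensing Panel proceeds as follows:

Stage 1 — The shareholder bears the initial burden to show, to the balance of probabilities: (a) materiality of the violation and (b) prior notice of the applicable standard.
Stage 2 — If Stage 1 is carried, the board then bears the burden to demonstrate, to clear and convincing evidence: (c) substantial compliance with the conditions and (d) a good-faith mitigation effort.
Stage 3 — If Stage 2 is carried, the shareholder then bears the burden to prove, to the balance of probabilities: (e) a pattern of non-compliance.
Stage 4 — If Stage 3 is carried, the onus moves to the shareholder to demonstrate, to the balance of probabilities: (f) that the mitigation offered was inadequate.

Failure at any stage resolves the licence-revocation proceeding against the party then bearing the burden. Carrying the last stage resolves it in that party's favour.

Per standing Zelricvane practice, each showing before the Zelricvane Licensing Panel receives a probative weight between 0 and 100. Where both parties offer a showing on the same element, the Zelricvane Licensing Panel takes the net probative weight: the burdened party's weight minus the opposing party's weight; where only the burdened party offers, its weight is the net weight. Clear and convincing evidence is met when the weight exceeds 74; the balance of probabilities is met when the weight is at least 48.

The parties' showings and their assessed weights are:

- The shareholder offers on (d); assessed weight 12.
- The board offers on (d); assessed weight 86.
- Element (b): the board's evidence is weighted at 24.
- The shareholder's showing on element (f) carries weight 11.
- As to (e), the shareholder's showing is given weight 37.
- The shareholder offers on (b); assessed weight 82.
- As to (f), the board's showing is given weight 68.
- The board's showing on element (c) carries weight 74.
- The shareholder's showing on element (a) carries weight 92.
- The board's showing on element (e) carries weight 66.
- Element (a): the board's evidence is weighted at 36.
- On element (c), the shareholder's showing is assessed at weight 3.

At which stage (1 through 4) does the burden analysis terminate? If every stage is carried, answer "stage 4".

stage 2

Stage 1 — burden on shareholder; standard: the balance of probabilities (weight is at least 48).
    (a): 92 − 36 = 56 ≥ 48 [met]
    (b): 82 − 24 = 58 ≥ 48 [met]
  The shareholder carries Stage 1; the board now bears the burden.
Stage 2 — burden on board; standard: clear and convincing evidence (weight exceeds 74).
    (c): 74 − 3 = 71 ≤ 74 [not met]
    (d): 86 − 12 = 74 ≤ 74 [not met]
  Stage 2 not carried; the board fails its burden.
So the shareholder prevails.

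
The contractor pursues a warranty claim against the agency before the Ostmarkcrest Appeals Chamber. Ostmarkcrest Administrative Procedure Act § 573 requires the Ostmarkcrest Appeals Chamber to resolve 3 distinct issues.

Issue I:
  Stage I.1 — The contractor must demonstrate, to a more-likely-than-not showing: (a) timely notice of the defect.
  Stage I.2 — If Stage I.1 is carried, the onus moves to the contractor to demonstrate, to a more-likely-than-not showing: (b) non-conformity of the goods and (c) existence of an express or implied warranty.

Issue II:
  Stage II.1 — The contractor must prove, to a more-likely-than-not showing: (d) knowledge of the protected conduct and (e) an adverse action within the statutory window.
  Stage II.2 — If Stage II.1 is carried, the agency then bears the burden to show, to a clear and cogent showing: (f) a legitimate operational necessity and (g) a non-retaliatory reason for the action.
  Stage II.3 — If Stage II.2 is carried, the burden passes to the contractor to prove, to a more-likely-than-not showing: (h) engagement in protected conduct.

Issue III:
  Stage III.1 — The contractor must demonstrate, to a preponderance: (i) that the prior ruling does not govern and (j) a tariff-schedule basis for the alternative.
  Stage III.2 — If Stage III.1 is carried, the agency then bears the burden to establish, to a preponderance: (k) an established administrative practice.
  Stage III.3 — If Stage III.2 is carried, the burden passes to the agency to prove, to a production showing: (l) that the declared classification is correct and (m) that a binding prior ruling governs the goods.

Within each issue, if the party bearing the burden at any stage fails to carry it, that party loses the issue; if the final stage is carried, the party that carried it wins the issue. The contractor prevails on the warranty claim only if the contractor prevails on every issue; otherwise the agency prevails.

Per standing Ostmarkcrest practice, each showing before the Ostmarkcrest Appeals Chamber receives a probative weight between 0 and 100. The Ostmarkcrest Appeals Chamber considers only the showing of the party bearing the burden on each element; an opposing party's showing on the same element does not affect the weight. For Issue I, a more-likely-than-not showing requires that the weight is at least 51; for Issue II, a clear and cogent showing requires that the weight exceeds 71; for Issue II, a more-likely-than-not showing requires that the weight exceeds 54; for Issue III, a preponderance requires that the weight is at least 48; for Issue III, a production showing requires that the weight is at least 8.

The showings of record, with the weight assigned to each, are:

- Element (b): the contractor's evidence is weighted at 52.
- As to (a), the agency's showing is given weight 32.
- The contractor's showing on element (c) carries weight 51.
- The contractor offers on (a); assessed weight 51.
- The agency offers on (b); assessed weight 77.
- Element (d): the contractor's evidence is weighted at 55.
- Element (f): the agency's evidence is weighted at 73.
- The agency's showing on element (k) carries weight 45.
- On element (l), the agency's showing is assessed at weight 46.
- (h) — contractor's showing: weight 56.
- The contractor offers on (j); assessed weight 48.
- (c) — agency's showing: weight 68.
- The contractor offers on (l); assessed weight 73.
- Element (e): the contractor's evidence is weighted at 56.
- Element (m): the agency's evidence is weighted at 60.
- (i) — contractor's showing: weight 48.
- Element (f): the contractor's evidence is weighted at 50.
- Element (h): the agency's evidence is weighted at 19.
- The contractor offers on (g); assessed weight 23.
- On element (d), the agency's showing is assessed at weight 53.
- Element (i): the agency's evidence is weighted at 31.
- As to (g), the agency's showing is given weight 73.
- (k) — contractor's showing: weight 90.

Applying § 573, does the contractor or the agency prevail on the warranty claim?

contractor

— Issue I —
Stage I.1 — burden on contractor; standard: a more-likely-than-not showing (weight is at least 51).
    (a): 51 (agency's 32 disregarded) ≥ 51 [met]
  All elements met. The contractor retains the burden for Stage I.2.
Stage I.2 — burden on contractor; standard: a more-likely-than-not showing (weight is at least 51).
    (b): 52 (agency's 77 disregarded) ≥ 51 [met]
    (c): 51 (agency's 68 disregarded) ≥ 51 [met]
  The contractor carries the last stage.
Every stage carried; the contractor prevails on this issue.
— Issue II —
At Stage II.1 the contractor must meet a more-likely-than-not showing (weight exceeds 54): on (d) the weight is 55 (the agency's 53 is given no effect), > 54, so (d) meets the standard; on (e) the weight is 56, which does exceed 54, so (e) meets the standard.
  Stage II.1 carried; the burden shifts to the agency.
At Stage II.2 the agency must meet a clear and cogent showing (weight exceeds 71): on (f) the weight is 73 (the contractor's 50 is given no effect), > 71, so (f) meets the standard; on (g) the weight is 73 (the contractor's 23 is given no effect), which does exceed 71, so (g) meets the standard.
  The agency carries Stage II.2; the contractor now bears the burden.
At Stage II.3 the contractor must meet a more-likely-than-not showing (weight exceeds 54): on (h) the weight is 56 (the agency's 19 is given no effect), > 54, so (h) meets the standard.
  The contractor carries the last stage.
With every stage satisfied, the contractor prevails on this issue.
— Issue III —
Stage III.1 (contractor, a preponderance, weight is at least 48): (i) 48 (agency's 31 disregarded) ≥ 48 — meets; (j) 48 ≥ 48 — meets.
  Stage III.1 carried; the burden shifts to the agency.
Stage III.2 (agency, a preponderance, weight is at least 48): (k) 45 (contractor's 90 disregarded) < 48 — fails.
  Stage III.2 not carried; the agency fails its burden.
The analysis ends at Stage III.2; the contractor prevails on this issue.
Per-issue: Issue I → contractor; Issue II → contractor; Issue III → contractor. The contractor must prevail on every issue; overall, the contractor prevails.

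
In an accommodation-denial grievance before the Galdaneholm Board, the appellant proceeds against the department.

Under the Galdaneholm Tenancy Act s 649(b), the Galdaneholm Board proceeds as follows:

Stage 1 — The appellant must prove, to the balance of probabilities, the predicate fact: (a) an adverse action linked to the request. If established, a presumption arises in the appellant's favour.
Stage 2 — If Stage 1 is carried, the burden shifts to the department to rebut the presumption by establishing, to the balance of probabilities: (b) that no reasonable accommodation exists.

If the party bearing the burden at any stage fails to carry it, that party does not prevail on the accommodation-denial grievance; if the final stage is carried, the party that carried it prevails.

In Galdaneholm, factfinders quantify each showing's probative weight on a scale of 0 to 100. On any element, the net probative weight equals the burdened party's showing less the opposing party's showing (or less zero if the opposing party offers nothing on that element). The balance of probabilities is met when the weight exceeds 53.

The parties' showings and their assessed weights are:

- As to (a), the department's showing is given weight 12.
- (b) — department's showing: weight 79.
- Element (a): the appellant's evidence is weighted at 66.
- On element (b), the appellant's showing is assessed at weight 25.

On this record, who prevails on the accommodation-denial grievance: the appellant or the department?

Stage 1 (appellant, the balance of probabilities, weight exceeds 53): (a) net 66−12=54 > 53 — meets.
  Stage 1 is satisfied; the onus moves to the department.
Stage 2 (department, the balance of probabilities, weight exceeds 53): (b) net 79−25=54 > 53 — meets.
  Stage 2 carried; the final stage is satisfied.
Every stage carried; the department prevails.

department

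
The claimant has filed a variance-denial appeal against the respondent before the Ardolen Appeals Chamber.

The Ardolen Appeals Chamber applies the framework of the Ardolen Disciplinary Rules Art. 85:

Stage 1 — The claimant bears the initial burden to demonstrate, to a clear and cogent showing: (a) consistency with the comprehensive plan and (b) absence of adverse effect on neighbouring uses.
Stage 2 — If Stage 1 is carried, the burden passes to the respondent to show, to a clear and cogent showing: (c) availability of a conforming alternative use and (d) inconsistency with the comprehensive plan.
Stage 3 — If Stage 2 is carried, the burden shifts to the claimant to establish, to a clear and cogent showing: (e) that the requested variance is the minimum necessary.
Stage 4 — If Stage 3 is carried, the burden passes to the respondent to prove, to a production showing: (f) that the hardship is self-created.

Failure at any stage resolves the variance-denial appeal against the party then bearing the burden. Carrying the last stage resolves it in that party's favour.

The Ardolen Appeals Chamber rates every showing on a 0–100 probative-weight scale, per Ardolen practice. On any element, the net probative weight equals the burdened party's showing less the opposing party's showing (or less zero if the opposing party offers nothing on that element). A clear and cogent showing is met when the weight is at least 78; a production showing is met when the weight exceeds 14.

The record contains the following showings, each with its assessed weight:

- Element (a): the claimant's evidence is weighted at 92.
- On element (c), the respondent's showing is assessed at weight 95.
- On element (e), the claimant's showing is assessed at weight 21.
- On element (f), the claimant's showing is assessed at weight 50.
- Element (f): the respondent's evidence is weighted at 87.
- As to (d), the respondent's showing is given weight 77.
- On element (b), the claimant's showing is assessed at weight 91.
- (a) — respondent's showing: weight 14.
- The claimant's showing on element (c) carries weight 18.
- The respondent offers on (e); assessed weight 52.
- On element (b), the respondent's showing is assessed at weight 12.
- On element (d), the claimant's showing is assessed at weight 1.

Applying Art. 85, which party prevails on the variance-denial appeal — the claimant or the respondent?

At Stage 1 the claimant must meet a clear and cogent showing (weight is at least 78): on (a) the weight is 92 less the opposing 14 gives net 78, ≥ 78, so (a) meets the standard; on (b) the weight is 91 less the opposing 12 gives net 79, which does reach 78, so (b) meets the standard.
  Stage 1 carried; the burden shifts to the respondent.
At Stage 2 the respondent must meet a clear and cogent showing (weight is at least 78): on (c) the weight is 95 less the opposing 18 gives net 77, which does not reach 78, so (c) does not meet the standard; on (d) the weight is 77 less the opposing 1 gives net 76, which does not reach 78, so (d) does not meet the standard.
  Stage 2 not carried; the respondent fails its burden.
The analysis ends at Stage 2; the claimant prevails.

claimant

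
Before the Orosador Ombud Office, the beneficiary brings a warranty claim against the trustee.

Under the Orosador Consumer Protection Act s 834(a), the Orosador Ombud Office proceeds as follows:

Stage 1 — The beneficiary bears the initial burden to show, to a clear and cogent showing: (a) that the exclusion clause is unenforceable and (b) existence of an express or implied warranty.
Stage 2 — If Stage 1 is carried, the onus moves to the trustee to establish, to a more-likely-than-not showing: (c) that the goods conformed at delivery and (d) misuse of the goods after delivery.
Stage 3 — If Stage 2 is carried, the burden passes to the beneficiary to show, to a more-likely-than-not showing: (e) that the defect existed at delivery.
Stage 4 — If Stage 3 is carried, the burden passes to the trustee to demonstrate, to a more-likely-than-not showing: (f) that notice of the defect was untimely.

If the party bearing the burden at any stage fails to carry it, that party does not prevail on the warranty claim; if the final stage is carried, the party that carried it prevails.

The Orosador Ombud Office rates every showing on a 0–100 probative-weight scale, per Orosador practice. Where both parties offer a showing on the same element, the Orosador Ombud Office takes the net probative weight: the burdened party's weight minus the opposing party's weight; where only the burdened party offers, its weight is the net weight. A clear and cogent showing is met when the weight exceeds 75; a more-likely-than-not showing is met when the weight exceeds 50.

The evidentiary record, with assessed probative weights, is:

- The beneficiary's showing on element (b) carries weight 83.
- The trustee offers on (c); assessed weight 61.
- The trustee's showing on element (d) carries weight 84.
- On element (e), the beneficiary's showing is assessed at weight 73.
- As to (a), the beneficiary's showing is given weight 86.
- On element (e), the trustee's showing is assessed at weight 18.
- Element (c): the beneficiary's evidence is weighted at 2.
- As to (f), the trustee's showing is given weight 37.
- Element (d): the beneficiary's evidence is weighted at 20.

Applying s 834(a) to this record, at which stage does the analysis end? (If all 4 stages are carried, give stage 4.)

Stage 1 (beneficiary, a clear and cogent showing, weight exceeds 75): (a) 86 > 75 — meets; (b) 83 > 75 — meets.
  Stage 1 carried; the burden shifts to the trustee.
Stage 2 (trustee, a more-likely-than-not showing, weight exceeds 50): (c) net 61−2=59 > 50 — meets; (d) net 84−20=64 > 50 — meets.
  All elements met. The burden passes to the beneficiary.
Stage 3 (beneficiary, a more-likely-than-not showing, weight exceeds 50): (e) net 73−18=55 > 50 — meets.
  All elements met. The burden passes to the trustee.
Stage 4 (trustee, a more-likely-than-not showing, weight exceeds 50): (f) 37 ≤ 50 — fails.
  The trustee does not carry Stage 4.
The analysis ends at Stage 4; the beneficiary prevails.

stage 4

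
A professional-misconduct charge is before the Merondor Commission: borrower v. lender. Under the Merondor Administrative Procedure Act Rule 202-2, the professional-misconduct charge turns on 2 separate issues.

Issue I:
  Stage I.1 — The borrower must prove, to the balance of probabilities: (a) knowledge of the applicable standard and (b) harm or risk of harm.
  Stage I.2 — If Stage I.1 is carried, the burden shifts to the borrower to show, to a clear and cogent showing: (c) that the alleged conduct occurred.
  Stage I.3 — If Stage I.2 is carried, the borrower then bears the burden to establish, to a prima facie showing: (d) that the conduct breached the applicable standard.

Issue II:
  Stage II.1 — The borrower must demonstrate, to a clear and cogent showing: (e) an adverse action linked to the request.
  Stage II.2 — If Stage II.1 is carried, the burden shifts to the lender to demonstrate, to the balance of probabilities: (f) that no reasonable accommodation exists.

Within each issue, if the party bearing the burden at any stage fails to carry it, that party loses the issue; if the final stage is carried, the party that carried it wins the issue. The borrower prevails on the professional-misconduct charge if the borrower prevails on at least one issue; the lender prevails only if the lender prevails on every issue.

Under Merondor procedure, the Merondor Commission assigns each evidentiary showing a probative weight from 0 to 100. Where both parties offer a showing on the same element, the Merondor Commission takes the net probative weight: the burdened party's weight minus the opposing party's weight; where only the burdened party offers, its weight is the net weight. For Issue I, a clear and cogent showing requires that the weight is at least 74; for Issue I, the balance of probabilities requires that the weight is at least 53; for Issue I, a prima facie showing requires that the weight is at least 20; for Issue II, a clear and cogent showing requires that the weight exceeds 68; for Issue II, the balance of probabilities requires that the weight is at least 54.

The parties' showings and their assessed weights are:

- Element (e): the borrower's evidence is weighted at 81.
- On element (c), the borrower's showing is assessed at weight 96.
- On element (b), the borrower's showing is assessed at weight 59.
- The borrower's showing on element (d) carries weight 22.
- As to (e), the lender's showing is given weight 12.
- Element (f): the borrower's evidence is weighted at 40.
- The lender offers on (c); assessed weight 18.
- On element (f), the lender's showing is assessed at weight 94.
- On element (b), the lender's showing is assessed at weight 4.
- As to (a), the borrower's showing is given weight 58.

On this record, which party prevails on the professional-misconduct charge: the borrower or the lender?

— Issue I —
Stage I.1 — burden on borrower; standard: the balance of probabilities (weight is at least 53).
    (a): 58 ≥ 53 [met]
    (b): 59 − 4 = 55 ≥ 53 [met]
  All elements met. The borrower retains the burden for Stage I.2.
Stage I.2 — burden on borrower; standard: a clear and cogent showing (weight is at least 74).
    (c): 96 − 18 = 78 ≥ 74 [met]
  Stage I.2 is satisfied; the borrower continues to bear the burden.
Stage I.3 — burden on borrower; standard: a prima facie showing (weight is at least 20).
    (d): 22 ≥ 20 [met]
  All elements met at the final stage.
With every stage satisfied, the borrower prevails on this issue.
— Issue II —
At Stage II.1 the borrower must meet a clear and cogent showing (weight exceeds 68): on (e) the weight is 81 less the opposing 12 gives net 69, which does exceed 68, so (e) meets the standard.
  The borrower carries Stage II.1; the lender now bears the burden.
At Stage II.2 the lender must meet the balance of probabilities (weight is at least 54): on (f) the weight is 94 less the opposing 40 gives net 54, which does reach 54, so (f) meets the standard.
  The lender carries the last stage.
With every stage satisfied, the lender prevails on this issue.
Per-issue: Issue I → borrower; Issue II → lender. The borrower must prevail on at least one issue; overall, the borrower prevails.

borrower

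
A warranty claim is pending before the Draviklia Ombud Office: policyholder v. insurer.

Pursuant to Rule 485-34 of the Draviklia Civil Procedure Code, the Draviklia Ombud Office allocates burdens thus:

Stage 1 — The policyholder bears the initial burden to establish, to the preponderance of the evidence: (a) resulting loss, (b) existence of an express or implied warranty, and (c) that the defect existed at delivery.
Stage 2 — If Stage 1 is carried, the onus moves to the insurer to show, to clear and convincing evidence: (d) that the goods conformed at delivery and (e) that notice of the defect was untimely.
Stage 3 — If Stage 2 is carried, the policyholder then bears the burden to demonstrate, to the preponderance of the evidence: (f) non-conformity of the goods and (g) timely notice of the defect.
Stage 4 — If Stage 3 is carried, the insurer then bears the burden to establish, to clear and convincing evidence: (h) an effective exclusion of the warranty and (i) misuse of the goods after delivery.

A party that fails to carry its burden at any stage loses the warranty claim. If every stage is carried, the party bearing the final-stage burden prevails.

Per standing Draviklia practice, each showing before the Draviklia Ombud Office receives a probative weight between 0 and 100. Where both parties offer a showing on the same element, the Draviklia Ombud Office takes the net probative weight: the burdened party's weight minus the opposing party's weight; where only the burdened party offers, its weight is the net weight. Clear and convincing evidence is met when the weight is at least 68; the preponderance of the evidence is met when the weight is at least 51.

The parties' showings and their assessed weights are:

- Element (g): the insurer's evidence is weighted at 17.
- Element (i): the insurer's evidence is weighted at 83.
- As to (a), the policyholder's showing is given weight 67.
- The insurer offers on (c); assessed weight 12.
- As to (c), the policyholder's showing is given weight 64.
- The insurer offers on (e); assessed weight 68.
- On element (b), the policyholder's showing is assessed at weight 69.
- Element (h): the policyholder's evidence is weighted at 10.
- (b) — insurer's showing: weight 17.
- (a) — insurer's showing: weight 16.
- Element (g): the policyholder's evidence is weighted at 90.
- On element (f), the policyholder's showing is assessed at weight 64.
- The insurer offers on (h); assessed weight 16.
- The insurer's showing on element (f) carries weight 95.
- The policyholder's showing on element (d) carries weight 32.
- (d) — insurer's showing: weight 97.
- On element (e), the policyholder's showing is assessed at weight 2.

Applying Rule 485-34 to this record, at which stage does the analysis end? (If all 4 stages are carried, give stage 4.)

At Stage 1 the policyholder must meet the preponderance of the evidence (weight is at least 51): on (a) the weight is 67 less the opposing 16 gives net 51, which does reach 51, so (a) meets the standard; on (b) the weight is 69 less the opposing 17 gives net 52, which does reach 51, so (b) meets the standard; on (c) the weight is 64 less the opposing 12 gives net 52, which does reach 51, so (c) meets the standard.
  All elements met. The burden passes to the insurer.
At Stage 2 the insurer must meet clear and convincing evidence (weight is at least 68): on (d) the weight is 97 less the opposing 32 gives net 65, which does not reach 68, so (d) does not meet the standard; on (e) the weight is 68 less the opposing 2 gives net 66, which does not reach 68, so (e) does not meet the standard.
  The insurer does not carry Stage 2.
The analysis ends at Stage 2; the policyholder prevails.

stage 2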